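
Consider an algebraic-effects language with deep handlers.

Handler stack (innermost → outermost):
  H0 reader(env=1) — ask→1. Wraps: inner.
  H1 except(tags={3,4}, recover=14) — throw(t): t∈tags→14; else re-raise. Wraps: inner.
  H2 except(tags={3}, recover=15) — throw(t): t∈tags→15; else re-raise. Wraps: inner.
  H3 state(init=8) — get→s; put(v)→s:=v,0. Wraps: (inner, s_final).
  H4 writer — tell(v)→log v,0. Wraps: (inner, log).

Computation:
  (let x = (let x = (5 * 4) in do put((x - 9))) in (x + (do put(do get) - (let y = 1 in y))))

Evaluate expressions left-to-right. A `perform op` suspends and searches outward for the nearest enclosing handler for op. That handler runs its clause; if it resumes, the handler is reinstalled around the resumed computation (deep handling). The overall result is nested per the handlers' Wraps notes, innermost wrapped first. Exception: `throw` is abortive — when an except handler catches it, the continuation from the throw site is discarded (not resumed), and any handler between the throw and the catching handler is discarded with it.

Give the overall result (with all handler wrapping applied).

Answer: ((-1, 11), ())

Evaluation trace:
put(11) @ H3 ⇒ s:=11
get @ H3 ⇒ 11
put(11) @ H3 ⇒ s:=11
H0 returns -1
H1 returns -1
H2 returns -1
H3 returns (-1, 11)
H4 returns ((-1, 11), ())
= ((-1, 11), ())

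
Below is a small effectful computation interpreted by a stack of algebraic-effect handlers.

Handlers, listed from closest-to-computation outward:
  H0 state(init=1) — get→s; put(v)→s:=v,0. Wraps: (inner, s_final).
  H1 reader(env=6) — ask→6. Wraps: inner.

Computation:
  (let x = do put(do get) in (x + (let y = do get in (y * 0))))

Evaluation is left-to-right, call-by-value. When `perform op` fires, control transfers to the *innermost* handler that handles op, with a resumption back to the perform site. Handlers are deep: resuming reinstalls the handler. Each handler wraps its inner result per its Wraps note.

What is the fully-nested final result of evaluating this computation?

Answer: (0, 1)

Step-by-step:
get @ H0 ⇒ 1
put(1) @ H0 ⇒ s:=1
get @ H0 ⇒ 1
H0 returns (0, 1)
H1 returns (0, 1)
= (0, 1)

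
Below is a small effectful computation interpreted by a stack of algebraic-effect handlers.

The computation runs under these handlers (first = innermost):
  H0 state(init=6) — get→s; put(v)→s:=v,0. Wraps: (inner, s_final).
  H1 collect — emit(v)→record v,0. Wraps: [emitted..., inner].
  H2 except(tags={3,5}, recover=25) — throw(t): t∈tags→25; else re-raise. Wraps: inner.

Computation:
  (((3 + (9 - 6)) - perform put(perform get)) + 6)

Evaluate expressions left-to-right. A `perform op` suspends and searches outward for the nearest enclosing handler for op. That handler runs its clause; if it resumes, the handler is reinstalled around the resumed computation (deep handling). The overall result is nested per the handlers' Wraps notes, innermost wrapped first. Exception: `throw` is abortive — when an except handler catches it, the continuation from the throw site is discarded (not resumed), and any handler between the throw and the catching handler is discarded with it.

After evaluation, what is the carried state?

Answer: 6

Evaluation trace:
get @ H0 ⇒ 6
put(6) @ H0 ⇒ s:=6
H0 returns (12, 6)
H1 returns [(12, 6)]
H2 returns [(12, 6)]
= [(12, 6)]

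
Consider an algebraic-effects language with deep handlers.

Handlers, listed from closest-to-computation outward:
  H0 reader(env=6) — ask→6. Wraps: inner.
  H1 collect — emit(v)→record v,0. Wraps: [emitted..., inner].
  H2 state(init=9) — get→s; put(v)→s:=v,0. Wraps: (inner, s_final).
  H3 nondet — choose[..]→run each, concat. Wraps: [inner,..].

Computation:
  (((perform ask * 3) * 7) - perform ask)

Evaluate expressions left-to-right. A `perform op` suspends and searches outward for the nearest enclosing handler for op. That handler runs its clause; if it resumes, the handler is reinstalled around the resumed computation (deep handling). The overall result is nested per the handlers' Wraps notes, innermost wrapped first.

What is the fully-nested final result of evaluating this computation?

Evaluation trace:
ask @ H0 ⇒ 6
ask @ H0 ⇒ 6
H0 returns 120
H1 returns [120]
H2 returns ([120], 9)
H3 returns [([120], 9)]
= [([120], 9)]

Answer: [([120], 9)]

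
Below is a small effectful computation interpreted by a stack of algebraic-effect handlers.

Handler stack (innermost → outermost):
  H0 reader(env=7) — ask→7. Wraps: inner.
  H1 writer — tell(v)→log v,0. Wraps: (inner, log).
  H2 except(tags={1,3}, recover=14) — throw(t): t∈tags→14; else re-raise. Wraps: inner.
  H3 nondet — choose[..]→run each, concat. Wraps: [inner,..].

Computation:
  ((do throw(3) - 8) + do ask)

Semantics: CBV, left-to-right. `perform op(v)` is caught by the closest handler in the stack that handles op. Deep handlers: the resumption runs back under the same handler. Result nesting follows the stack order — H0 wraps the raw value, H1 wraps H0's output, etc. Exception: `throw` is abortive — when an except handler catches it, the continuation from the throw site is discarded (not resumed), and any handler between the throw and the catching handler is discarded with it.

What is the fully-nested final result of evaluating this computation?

Answer: [14]

Step-by-step:
throw(3) @ H2 caught ⇒ 14
H3 returns [14]
= [14]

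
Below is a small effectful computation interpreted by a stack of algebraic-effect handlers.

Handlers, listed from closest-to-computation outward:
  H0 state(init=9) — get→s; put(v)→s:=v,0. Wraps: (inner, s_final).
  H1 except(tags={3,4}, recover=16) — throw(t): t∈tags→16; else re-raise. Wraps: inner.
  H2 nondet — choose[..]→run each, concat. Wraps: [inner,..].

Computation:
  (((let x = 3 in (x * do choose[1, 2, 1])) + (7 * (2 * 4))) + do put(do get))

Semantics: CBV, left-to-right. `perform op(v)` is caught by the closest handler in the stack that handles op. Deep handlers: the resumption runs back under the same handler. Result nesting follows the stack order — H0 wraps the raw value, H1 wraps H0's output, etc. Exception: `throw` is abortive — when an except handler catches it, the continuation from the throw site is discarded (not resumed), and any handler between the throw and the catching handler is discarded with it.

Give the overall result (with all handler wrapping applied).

Evaluation trace:
choose[1, 2, 1] @ H2
  branch[0] choose=1:
    get @ H0 ⇒ 9
    put(9) @ H0 ⇒ s:=9
    H0 returns (59, 9)
    H1 returns (59, 9)
    H2 returns [(59, 9)]
  branch[1] choose=2:
    get @ H0 ⇒ 9
    put(9) @ H0 ⇒ s:=9
    H0 returns (62, 9)
    H1 returns (62, 9)
    H2 returns [(62, 9)]
  branch[2] choose=1:
    get @ H0 ⇒ 9
    put(9) @ H0 ⇒ s:=9
    H0 returns (59, 9)
    H1 returns (59, 9)
    H2 returns [(59, 9)]
= [(59, 9), (62, 9), (59, 9)]

Answer: [(59, 9), (62, 9), (59, 9)]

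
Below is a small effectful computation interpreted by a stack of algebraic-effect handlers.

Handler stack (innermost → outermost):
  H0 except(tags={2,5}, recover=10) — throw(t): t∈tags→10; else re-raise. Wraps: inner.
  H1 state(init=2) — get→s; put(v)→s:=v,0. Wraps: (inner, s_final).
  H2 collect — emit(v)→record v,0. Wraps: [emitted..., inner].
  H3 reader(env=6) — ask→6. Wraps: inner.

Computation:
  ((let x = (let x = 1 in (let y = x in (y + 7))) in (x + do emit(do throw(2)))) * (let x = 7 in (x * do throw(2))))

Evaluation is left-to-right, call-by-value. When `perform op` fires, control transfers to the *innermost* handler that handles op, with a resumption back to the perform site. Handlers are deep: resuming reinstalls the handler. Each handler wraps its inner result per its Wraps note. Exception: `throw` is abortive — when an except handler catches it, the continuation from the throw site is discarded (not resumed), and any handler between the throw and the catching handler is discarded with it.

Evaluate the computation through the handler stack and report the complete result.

Answer: [(10, 2)]

Evaluation trace:
throw(2) @ H0 caught ⇒ 10
H1 returns (10, 2)
H2 returns [(10, 2)]
H3 returns [(10, 2)]
= [(10, 2)]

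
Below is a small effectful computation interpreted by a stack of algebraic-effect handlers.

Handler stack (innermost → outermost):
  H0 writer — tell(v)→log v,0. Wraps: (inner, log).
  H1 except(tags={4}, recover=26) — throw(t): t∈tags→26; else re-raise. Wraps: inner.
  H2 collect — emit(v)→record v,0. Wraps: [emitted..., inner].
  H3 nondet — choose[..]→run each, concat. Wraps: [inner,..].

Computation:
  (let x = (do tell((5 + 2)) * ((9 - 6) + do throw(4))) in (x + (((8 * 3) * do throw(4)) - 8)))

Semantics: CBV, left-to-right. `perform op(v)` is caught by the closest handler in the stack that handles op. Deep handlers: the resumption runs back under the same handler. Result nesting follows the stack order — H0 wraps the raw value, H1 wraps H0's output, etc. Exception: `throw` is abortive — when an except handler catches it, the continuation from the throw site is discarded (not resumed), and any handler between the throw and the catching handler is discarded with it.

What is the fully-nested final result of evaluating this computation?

Evaluation trace:
tell(7) @ H0 ⇒ log+=7
throw(4) @ H1 caught ⇒ 26
H2 returns [26]
H3 returns [[26]]
= [[26]]

Answer: [[26]]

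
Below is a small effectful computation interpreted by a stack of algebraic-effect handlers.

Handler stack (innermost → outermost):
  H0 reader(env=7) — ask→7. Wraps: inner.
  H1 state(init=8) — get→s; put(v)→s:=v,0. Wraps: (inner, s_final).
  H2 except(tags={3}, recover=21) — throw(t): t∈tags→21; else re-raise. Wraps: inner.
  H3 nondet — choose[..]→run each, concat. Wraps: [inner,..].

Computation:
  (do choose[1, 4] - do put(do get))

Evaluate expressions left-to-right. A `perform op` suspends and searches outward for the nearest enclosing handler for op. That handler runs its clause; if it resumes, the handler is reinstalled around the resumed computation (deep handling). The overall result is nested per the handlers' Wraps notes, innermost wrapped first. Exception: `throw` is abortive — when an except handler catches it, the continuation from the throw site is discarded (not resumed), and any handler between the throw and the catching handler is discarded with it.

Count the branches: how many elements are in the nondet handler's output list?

Evaluation trace:
choose[1, 4] @ H3
  branch[0] choose=1:
    get @ H1 ⇒ 8
    put(8) @ H1 ⇒ s:=8
    H0 returns 1
    H1 returns (1, 8)
    H2 returns (1, 8)
    H3 returns [(1, 8)]
  branch[1] choose=4:
    get @ H1 ⇒ 8
    put(8) @ H1 ⇒ s:=8
    H0 returns 4
    H1 returns (4, 8)
    H2 returns (4, 8)
    H3 returns [(4, 8)]
= [(1, 8), (4, 8)]

Answer: 2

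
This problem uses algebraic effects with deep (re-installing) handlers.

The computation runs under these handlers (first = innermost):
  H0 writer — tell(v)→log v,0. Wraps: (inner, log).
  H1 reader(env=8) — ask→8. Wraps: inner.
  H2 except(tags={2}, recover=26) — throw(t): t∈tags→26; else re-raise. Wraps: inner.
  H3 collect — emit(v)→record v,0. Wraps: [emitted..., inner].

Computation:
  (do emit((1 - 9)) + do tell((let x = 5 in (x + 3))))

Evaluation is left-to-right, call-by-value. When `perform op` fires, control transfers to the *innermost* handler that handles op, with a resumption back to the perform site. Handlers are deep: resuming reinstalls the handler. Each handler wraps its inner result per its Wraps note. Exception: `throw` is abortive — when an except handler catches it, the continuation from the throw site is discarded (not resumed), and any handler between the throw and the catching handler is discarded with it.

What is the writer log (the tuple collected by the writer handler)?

Step-by-step:
emit(-8) @ H3 ⇒ out+=-8
tell(8) @ H0 ⇒ log+=8
H0 returns (0, (8))
H1 returns (0, (8))
H2 returns (0, (8))
H3 returns [-8, (0, (8))]
= [-8, (0, (8))]

Answer: (8)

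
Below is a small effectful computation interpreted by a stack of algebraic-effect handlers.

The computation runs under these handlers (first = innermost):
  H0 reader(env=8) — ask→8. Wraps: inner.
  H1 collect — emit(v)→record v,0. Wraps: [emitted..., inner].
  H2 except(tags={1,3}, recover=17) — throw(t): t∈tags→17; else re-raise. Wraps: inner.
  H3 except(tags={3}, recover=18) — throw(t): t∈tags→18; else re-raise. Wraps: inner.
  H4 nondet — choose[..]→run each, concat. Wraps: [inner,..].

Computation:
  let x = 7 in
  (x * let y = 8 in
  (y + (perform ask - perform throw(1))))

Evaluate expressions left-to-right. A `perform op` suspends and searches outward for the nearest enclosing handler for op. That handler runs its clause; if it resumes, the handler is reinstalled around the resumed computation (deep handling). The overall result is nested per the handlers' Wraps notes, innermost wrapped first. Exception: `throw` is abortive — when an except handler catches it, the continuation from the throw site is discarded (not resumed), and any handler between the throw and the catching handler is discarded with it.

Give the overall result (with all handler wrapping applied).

Answer: [17]

Step-by-step:
ask @ H0 ⇒ 8
throw(1) @ H2 caught ⇒ 17
H3 returns 17
H4 returns [17]
= [17]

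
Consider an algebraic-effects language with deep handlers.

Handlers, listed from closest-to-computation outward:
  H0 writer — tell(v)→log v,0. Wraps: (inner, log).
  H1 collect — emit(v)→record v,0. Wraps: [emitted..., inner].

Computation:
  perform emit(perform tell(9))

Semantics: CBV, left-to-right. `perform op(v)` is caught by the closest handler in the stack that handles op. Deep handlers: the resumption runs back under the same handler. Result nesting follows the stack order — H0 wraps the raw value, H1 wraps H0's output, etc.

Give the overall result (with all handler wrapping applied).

Answer: [0, (0, (9))]

Working:
tell(9) @ H0 ⇒ log+=9
emit(0) @ H1 ⇒ out+=0
H0 returns (0, (9))
H1 returns [0, (0, (9))]
= [0, (0, (9))]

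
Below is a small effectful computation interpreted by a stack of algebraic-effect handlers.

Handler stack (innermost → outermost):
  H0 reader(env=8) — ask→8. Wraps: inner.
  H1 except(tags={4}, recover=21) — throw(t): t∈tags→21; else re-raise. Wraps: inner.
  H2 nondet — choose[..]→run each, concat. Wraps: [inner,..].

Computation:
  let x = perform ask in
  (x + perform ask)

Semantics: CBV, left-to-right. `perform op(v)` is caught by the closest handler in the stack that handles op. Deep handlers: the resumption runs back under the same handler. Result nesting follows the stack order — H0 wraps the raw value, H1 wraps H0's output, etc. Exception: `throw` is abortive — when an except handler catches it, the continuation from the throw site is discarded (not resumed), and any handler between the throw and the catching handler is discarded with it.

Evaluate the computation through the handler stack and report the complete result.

Step-by-step:
ask @ H0 ⇒ 8
ask @ H0 ⇒ 8
H0 returns 16
H1 returns 16
H2 returns [16]
= [16]

Answer: [16]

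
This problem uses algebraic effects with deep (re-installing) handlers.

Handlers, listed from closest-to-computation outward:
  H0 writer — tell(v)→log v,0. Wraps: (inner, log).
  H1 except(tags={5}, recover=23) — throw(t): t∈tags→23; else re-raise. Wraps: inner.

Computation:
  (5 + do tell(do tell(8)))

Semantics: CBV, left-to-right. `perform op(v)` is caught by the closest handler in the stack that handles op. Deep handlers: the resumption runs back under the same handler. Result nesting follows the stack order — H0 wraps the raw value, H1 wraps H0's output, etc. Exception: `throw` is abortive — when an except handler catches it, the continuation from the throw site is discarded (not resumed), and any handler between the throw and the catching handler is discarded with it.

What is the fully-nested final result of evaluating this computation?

Step-by-step:
tell(8) @ H0 ⇒ log+=8
tell(0) @ H0 ⇒ log+=0
H0 returns (5, (8, 0))
H1 returns (5, (8, 0))
= (5, (8, 0))

Answer: (5, (8, 0))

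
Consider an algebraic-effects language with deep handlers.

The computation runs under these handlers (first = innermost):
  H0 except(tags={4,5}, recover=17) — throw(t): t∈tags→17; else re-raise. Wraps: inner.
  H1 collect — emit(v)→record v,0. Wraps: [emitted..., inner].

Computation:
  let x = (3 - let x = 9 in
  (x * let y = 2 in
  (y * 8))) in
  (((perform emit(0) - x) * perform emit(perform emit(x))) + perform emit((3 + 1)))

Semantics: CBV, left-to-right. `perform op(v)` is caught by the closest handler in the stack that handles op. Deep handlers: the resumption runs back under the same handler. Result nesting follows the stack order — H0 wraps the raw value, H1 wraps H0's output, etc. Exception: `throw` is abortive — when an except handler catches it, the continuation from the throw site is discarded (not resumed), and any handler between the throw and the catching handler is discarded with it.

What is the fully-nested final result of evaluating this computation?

Answer: [0, -141, 0, 4, 0]

Working:
emit(0) @ H1 ⇒ out+=0
emit(-141) @ H1 ⇒ out+=-141
emit(0) @ H1 ⇒ out+=0
emit(4) @ H1 ⇒ out+=4
H0 returns 0
H1 returns [0, -141, 0, 4, 0]
= [0, -141, 0, 4, 0]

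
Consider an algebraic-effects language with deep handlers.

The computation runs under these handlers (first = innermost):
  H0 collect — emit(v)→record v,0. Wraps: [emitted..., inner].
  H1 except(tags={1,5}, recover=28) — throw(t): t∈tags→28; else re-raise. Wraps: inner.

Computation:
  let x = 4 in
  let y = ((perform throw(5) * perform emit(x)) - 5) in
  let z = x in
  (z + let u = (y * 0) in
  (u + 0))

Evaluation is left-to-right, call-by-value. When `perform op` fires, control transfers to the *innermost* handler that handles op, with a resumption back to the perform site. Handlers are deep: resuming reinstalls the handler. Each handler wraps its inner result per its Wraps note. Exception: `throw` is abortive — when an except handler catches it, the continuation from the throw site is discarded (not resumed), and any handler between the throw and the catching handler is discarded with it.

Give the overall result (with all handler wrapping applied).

Working:
throw(5) @ H1 caught ⇒ 28
= 28

Answer: 28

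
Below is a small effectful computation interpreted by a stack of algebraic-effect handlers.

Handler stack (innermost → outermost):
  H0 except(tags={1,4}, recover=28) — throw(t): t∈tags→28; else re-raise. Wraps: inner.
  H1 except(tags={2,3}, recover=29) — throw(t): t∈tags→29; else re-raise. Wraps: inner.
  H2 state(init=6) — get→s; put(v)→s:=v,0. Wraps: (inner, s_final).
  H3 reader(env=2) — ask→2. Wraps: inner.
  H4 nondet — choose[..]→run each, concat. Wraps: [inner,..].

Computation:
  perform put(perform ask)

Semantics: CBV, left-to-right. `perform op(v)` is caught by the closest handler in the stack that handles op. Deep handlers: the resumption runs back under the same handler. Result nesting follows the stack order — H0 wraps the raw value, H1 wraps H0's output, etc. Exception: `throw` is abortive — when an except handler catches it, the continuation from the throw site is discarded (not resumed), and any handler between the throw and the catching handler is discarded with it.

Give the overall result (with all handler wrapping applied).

Answer: [(0, 2)]

Evaluation trace:
ask @ H3 ⇒ 2
put(2) @ H2 ⇒ s:=2
H0 returns 0
H1 returns 0
H2 returns (0, 2)
H3 returns (0, 2)
H4 returns [(0, 2)]
= [(0, 2)]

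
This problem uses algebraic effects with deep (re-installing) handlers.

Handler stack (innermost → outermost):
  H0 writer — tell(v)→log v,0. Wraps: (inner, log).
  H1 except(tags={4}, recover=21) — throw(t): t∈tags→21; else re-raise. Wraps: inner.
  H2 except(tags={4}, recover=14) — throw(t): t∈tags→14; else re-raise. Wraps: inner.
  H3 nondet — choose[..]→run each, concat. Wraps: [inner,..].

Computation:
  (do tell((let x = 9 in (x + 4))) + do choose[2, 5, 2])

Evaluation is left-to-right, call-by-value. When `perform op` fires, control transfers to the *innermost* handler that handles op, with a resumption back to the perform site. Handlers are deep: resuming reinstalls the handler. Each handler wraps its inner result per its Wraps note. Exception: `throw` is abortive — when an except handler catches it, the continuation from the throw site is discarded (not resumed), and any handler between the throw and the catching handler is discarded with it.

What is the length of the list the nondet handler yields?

Answer: 3

Evaluation trace:
tell(13) @ H0 ⇒ log+=13
choose[2, 5, 2] @ H3
  branch[0] choose=2:
    H0 returns (2, (13))
    H1 returns (2, (13))
    H2 returns (2, (13))
    H3 returns [(2, (13))]
  branch[1] choose=5:
    H0 returns (5, (13))
    H1 returns (5, (13))
    H2 returns (5, (13))
    H3 returns [(5, (13))]
  branch[2] choose=2:
    H0 returns (2, (13))
    H1 returns (2, (13))
    H2 returns (2, (13))
    H3 returns [(2, (13))]
= [(2, (13)), (5, (13)), (2, (13))]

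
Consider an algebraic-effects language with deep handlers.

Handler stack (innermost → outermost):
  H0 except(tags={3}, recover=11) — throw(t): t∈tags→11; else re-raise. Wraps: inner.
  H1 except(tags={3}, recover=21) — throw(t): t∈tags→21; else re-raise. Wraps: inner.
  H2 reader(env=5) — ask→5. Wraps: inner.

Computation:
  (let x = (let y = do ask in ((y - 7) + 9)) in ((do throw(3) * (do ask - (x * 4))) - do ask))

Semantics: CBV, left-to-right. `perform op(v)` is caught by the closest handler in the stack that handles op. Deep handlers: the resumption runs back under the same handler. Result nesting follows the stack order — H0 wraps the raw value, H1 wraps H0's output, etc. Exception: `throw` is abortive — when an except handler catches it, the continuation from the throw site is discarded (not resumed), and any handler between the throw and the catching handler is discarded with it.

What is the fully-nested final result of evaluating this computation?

Answer: 11

Step-by-step:
ask @ H2 ⇒ 5
throw(3) @ H0 caught ⇒ 11
H1 returns 11
H2 returns 11
= 11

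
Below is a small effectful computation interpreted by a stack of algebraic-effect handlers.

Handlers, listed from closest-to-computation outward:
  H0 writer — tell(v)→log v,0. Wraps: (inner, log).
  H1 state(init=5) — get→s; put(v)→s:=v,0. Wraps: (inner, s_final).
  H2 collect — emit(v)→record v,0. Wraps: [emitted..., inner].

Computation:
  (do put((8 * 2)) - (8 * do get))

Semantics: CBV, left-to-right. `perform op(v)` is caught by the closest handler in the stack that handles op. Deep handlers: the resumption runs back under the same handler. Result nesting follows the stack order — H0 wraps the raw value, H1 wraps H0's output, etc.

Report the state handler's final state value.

Working:
put(16) @ H1 ⇒ s:=16
get @ H1 ⇒ 16
H0 returns (-128, ())
H1 returns ((-128, ()), 16)
H2 returns [((-128, ()), 16)]
= [((-128, ()), 16)]

Answer: 16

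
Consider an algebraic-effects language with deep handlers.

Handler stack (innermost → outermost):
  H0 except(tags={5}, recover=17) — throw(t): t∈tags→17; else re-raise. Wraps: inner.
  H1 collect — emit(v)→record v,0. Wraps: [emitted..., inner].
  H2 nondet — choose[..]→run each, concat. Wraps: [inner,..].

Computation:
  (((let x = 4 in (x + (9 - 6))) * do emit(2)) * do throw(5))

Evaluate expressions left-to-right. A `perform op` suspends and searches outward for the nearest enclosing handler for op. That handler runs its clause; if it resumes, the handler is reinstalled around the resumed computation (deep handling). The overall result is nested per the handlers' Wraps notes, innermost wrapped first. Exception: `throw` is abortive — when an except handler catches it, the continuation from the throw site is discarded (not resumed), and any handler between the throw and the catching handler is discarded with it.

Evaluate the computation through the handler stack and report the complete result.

Evaluation trace:
emit(2) @ H1 ⇒ out+=2
throw(5) @ H0 caught ⇒ 17
H1 returns [2, 17]
H2 returns [[2, 17]]
= [[2, 17]]

Answer: [[2, 17]]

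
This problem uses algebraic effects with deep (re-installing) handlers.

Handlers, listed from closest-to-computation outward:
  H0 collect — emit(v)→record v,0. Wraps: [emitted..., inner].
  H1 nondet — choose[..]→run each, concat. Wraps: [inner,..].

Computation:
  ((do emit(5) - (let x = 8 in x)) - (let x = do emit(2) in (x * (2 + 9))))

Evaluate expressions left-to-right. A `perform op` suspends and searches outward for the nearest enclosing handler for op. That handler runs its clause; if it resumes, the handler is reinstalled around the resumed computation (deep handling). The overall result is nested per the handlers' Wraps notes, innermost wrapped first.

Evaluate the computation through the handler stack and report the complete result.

Evaluation trace:
emit(5) @ H0 ⇒ out+=5
emit(2) @ H0 ⇒ out+=2
H0 returns [5, 2, -8]
H1 returns [[5, 2, -8]]
= [[5, 2, -8]]

Answer: [[5, 2, -8]]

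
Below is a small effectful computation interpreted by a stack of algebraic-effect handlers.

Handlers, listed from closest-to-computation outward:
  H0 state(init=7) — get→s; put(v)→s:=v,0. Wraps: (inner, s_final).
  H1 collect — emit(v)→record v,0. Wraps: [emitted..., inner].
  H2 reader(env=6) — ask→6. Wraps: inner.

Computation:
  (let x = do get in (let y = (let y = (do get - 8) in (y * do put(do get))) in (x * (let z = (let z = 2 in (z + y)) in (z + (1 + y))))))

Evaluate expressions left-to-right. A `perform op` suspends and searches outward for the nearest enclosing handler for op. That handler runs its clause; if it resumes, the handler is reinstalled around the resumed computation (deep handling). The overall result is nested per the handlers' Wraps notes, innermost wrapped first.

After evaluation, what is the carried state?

Answer: 7

Evaluation trace:
get @ H0 ⇒ 7
get @ H0 ⇒ 7
get @ H0 ⇒ 7
put(7) @ H0 ⇒ s:=7
H0 returns (21, 7)
H1 returns [(21, 7)]
H2 returns [(21, 7)]
= [(21, 7)]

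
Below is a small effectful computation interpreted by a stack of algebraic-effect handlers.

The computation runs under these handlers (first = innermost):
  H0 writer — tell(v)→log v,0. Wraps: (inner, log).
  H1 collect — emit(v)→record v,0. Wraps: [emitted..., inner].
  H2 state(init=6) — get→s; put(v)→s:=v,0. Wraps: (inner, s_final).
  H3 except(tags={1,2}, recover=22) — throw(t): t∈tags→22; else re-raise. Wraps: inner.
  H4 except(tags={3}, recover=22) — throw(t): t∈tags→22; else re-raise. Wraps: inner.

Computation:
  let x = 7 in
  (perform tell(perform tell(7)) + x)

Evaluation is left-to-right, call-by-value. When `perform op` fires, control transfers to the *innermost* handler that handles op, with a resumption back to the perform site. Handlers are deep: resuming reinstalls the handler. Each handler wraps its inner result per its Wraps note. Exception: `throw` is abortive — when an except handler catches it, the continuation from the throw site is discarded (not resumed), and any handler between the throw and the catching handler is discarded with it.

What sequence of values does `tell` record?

Answer: (7, 0)

Evaluation trace:
tell(7) @ H0 ⇒ log+=7
tell(0) @ H0 ⇒ log+=0
H0 returns (7, (7, 0))
H1 returns [(7, (7, 0))]
H2 returns ([(7, (7, 0))], 6)
H3 returns ([(7, (7, 0))], 6)
H4 returns ([(7, (7, 0))], 6)
= ([(7, (7, 0))], 6)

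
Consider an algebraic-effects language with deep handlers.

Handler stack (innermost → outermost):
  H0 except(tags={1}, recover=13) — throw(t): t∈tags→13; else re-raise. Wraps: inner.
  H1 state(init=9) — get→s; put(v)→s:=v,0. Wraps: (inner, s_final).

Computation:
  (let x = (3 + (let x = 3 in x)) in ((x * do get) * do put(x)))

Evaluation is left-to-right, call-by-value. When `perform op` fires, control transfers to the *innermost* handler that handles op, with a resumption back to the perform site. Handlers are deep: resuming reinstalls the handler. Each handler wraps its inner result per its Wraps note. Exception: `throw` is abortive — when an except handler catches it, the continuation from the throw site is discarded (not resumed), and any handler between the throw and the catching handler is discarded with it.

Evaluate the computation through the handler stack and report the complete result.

Working:
get @ H1 ⇒ 9
put(6) @ H1 ⇒ s:=6
H0 returns 0
H1 returns (0, 6)
= (0, 6)

Answer: (0, 6)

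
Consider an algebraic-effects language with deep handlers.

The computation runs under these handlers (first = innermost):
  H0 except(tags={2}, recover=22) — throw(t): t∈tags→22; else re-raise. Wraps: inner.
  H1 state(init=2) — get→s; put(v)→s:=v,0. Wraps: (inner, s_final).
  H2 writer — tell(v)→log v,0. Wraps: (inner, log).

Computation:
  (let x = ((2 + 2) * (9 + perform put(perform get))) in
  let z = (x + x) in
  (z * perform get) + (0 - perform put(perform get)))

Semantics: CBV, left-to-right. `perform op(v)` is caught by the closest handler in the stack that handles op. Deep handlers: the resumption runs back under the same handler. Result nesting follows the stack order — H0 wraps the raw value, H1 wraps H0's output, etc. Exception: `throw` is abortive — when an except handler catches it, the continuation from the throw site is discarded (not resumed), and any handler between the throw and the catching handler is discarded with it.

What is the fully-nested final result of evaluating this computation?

Answer: ((144, 2), ())

Working:
get @ H1 ⇒ 2
put(2) @ H1 ⇒ s:=2
get @ H1 ⇒ 2
get @ H1 ⇒ 2
put(2) @ H1 ⇒ s:=2
H0 returns 144
H1 returns (144, 2)
H2 returns ((144, 2), ())
= ((144, 2), ())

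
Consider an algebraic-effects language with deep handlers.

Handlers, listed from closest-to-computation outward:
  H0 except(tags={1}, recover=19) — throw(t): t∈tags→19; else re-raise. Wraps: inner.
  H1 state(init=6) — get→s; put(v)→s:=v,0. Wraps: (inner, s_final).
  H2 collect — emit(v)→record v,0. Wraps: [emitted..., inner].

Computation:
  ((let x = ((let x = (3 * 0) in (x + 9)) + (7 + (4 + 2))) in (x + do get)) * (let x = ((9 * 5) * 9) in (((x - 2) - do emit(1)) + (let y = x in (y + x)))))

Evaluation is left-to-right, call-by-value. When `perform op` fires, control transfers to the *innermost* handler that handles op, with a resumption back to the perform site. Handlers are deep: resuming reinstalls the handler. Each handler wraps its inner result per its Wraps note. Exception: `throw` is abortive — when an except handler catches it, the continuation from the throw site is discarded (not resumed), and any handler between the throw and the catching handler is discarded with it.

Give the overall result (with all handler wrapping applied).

Answer: [1, (33964, 6)]

Step-by-step:
get @ H1 ⇒ 6
emit(1) @ H2 ⇒ out+=1
H0 returns 33964
H1 returns (33964, 6)
H2 returns [1, (33964, 6)]
= [1, (33964, 6)]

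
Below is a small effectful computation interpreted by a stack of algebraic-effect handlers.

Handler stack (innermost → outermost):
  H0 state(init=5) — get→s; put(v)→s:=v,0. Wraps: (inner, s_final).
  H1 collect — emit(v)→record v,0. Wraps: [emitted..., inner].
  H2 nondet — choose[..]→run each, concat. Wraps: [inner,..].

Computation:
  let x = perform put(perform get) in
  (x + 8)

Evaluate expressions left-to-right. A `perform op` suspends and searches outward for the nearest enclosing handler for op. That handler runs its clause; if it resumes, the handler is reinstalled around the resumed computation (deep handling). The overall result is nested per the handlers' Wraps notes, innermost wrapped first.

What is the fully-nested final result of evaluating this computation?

Answer: [[(8, 5)]]

Evaluation trace:
get @ H0 ⇒ 5
put(5) @ H0 ⇒ s:=5
H0 returns (8, 5)
H1 returns [(8, 5)]
H2 returns [[(8, 5)]]
= [[(8, 5)]]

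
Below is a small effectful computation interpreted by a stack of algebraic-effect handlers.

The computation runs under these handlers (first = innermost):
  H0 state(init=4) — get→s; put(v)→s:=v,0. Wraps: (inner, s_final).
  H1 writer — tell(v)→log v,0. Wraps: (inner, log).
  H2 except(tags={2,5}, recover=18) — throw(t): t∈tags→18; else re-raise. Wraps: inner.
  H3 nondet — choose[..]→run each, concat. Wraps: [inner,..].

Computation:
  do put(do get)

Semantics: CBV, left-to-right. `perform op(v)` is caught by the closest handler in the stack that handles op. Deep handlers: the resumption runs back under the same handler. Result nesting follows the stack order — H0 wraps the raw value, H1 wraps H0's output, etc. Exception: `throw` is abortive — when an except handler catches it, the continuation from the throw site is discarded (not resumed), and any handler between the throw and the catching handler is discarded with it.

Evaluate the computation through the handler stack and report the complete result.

Working:
get @ H0 ⇒ 4
put(4) @ H0 ⇒ s:=4
H0 returns (0, 4)
H1 returns ((0, 4), ())
H2 returns ((0, 4), ())
H3 returns [((0, 4), ())]
= [((0, 4), ())]

Answer: [((0, 4), ())]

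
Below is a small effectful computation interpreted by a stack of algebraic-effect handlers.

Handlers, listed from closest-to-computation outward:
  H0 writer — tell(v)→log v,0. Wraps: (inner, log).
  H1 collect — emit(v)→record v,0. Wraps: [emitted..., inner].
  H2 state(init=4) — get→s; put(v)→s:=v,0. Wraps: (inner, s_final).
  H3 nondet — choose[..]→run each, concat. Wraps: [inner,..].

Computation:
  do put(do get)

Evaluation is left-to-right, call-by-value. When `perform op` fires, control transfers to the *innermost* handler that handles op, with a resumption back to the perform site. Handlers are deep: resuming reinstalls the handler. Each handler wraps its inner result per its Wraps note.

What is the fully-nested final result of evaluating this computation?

Step-by-step:
get @ H2 ⇒ 4
put(4) @ H2 ⇒ s:=4
H0 returns (0, ())
H1 returns [(0, ())]
H2 returns ([(0, ())], 4)
H3 returns [([(0, ())], 4)]
= [([(0, ())], 4)]

Answer: [([(0, ())], 4)]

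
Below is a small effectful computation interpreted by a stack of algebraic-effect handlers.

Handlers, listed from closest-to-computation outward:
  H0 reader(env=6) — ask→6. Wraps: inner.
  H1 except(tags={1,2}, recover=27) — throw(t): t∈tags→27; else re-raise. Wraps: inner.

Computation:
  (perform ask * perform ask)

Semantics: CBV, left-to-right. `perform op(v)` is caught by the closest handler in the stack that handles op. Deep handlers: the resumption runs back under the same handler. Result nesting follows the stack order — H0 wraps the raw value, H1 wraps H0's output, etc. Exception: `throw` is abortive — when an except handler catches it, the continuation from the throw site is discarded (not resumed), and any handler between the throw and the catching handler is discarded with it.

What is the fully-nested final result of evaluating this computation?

Answer: 36

Working:
ask @ H0 ⇒ 6
ask @ H0 ⇒ 6
H0 returns 36
H1 returns 36
= 36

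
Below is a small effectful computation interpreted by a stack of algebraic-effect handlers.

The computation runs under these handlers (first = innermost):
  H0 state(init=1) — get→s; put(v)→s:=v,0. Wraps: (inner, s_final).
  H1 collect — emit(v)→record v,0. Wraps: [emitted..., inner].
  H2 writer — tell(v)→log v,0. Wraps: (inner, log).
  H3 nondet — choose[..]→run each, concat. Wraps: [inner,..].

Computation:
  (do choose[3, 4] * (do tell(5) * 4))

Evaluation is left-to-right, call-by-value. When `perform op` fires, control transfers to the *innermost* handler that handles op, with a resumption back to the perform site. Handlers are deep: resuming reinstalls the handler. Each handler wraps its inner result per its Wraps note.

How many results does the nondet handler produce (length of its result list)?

Evaluation trace:
choose[3, 4] @ H3
  branch[0] choose=3:
    tell(5) @ H2 ⇒ log+=5
    H0 returns (0, 1)
    H1 returns [(0, 1)]
    H2 returns ([(0, 1)], (5))
    H3 returns [([(0, 1)], (5))]
  branch[1] choose=4:
    tell(5) @ H2 ⇒ log+=5
    H0 returns (0, 1)
    H1 returns [(0, 1)]
    H2 returns ([(0, 1)], (5))
    H3 returns [([(0, 1)], (5))]
= [([(0, 1)], (5)), ([(0, 1)], (5))]

Answer: 2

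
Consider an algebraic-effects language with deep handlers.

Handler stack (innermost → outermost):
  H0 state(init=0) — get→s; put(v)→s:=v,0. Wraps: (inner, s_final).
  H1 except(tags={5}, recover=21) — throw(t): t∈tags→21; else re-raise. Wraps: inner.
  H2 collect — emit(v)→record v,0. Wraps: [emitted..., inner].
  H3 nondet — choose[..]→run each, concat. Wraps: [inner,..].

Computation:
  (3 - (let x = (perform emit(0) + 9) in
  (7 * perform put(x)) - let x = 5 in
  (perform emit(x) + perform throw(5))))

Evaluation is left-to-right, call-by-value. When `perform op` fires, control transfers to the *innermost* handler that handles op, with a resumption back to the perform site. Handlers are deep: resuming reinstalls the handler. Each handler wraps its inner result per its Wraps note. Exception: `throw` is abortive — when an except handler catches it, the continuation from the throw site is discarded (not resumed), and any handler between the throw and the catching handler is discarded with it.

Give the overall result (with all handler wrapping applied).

Answer: [[0, 5, 21]]

Step-by-step:
emit(0) @ H2 ⇒ out+=0
put(9) @ H0 ⇒ s:=9
emit(5) @ H2 ⇒ out+=5
throw(5) @ H1 caught ⇒ 21
H2 returns [0, 5, 21]
H3 returns [[0, 5, 21]]
= [[0, 5, 21]]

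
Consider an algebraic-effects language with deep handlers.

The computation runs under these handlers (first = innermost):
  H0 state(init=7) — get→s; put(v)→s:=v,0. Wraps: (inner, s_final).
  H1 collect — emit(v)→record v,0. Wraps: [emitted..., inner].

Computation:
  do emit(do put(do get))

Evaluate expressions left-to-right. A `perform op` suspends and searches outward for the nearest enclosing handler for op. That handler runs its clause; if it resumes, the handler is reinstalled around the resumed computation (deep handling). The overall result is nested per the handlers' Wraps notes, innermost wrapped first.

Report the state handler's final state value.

Evaluation trace:
get @ H0 ⇒ 7
put(7) @ H0 ⇒ s:=7
emit(0) @ H1 ⇒ out+=0
H0 returns (0, 7)
H1 returns [0, (0, 7)]
= [0, (0, 7)]

Answer: 7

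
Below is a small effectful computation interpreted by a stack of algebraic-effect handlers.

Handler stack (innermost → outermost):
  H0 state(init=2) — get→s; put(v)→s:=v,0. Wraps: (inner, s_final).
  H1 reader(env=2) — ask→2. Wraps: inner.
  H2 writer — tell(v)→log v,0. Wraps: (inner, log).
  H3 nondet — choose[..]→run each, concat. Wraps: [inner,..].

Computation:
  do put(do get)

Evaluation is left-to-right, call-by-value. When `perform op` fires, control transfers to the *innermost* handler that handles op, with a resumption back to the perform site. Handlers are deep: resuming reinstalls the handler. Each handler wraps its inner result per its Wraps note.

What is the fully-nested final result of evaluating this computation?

Step-by-step:
get @ H0 ⇒ 2
put(2) @ H0 ⇒ s:=2
H0 returns (0, 2)
H1 returns (0, 2)
H2 returns ((0, 2), ())
H3 returns [((0, 2), ())]
= [((0, 2), ())]

Answer: [((0, 2), ())]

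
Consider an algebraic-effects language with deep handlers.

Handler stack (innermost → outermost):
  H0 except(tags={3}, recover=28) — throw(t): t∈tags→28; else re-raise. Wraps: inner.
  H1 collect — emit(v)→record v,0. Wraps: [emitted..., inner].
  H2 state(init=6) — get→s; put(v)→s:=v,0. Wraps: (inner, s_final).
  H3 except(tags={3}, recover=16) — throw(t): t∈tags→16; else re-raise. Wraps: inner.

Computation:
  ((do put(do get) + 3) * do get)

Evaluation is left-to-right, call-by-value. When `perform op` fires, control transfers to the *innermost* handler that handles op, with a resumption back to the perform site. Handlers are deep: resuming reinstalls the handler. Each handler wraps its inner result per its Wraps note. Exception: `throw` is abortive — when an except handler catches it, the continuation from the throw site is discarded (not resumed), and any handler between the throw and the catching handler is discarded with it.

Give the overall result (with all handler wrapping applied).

Working:
get @ H2 ⇒ 6
put(6) @ H2 ⇒ s:=6
get @ H2 ⇒ 6
H0 returns 18
H1 returns [18]
H2 returns ([18], 6)
H3 returns ([18], 6)
= ([18], 6)

Answer: ([18], 6)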